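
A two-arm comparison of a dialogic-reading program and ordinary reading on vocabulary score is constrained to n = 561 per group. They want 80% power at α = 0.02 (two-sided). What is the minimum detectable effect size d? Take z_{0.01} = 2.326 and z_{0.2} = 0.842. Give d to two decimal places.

For two independent groups of n = 561 each: d_min = (z_{α/2} + z_β)·√(2/n).
z-sum = 2.326 + 0.842 = 3.168.
d_min = 3.168 × √(2/561) = 3.168 × 0.0597 = 0.189.

d_min ≈ 0.19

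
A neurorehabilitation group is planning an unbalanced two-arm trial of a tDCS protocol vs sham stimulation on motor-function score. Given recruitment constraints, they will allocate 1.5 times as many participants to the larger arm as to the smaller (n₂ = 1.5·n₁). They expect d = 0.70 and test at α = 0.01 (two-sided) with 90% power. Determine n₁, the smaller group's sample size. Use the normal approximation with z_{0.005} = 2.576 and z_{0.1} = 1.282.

n₁ = 51

With allocation ratio k = n₂/n₁ = 1.5, Var(x̄₁−x̄₂) = σ²(1/n₁ + 1/(k·n₁)) = σ²·(k+1)/(k·n₁).
So n₁ = (1 + 1/k)·((z_{α/2} + z_β)/d)² = 1.667 × (3.858/0.70)².
n₁ = 1.667 × 30.38 = 50.6.
Round up: n₁ = 51, giving n₂ = ⌈1.5 × 51⌉ = ⌈76.5⌉ = 77.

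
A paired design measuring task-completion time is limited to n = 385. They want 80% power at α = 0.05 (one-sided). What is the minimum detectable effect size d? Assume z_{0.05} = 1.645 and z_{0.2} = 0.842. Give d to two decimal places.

For a single sample (or paired design) of n = 385: d_min = (z_{α} + z_β)/√n.
z-sum = 1.645 + 0.842 = 2.487.
d_min = 2.487 / √385 = 2.487 / 19.621 = 0.127.

d_min ≈ 0.13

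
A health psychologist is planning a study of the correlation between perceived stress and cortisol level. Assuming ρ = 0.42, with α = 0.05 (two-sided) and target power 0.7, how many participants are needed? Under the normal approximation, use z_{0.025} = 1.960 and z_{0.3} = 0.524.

Fisher's z: C = ½·ln((1+r)/(1−r)) = ½·ln(2.4483) = 0.4477.
n = ((z_{α/2} + z_β)/C)² + 3.
(1.960 + 0.524) / 0.4477 = 2.484 / 0.4477 = 5.548.
n = 5.548² + 3 = 30.78 + 3 = 33.8.
Round up.

n = 34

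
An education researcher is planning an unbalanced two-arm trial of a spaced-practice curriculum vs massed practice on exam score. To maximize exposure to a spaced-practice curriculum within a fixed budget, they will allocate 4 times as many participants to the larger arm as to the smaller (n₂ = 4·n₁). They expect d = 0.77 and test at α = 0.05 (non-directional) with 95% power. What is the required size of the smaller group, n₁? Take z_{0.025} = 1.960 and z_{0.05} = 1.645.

n₁ = 28

With allocation ratio k = n₂/n₁ = 4, Var(x̄₁−x̄₂) = σ²(1/n₁ + 1/(k·n₁)) = σ²·(k+1)/(k·n₁).
So n₁ = (1 + 1/k)·((z_{α/2} + z_β)/d)² = 1.250 × (3.605/0.77)².
n₁ = 1.250 × 21.92 = 27.4.
Round up: n₁ = 28, giving n₂ = 4 × 28 = 112.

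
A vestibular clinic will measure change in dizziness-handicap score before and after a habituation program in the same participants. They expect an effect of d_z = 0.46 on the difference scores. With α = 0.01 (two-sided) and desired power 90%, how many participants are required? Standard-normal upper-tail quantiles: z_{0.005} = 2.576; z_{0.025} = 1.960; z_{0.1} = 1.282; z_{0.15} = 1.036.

For a paired (one-sample on differences) test: n = ((z_{α/2} + z_β) / d)².
z_{α/2} + z_β = 2.576 + 1.282 = 3.858.
n = (3.858 / 0.46)² = 8.387² = 70.34.
Round up.

n = 71 pairs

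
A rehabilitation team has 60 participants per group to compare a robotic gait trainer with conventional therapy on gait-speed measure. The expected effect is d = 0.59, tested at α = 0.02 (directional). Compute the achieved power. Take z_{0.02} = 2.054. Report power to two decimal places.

For two equal groups, power = Φ(d·√(n/2) − z_{α}).
d·√(n/2) = 0.59 × √(60/2) = 0.59 × 5.477 = 3.232.
z_β = 3.232 − 2.054 = 1.178.
Power = Φ(1.178) = 0.881.

power ≈ 0.88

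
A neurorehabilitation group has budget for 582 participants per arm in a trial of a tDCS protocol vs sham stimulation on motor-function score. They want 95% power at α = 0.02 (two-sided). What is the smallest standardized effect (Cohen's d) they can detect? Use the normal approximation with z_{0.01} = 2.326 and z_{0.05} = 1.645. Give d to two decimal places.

d_min ≈ 0.23

For two independent groups of n = 582 each: d_min = (z_{α/2} + z_β)·√(2/n).
z-sum = 2.326 + 1.645 = 3.971.
d_min = 3.971 × √(2/582) = 3.971 × 0.0586 = 0.233.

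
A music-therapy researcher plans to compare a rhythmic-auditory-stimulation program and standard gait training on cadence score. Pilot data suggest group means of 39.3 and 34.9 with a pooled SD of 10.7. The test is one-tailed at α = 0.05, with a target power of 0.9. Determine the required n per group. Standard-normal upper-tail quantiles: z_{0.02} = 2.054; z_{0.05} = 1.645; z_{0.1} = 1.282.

n = 102 per group

Cohen's d = |M₁ − M₂| / SD_pooled = |39.3 − 34.9| / 10.7 = 4.4 / 10.7 = 0.411.
For two independent groups with equal n: n = 2·((z_{α} + z_β) / d)².
z_{α} + z_β = 1.645 + 1.282 = 2.927.
n = 2 × (2.927 / 0.411)² = 2 × 7.122² = 2 × 50.72 = 101.4.
Round up to the next whole participant.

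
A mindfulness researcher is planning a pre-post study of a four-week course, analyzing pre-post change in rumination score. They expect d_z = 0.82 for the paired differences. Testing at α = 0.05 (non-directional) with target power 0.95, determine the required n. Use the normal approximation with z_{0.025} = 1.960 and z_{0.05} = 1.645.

n = 20 pairs

For a paired (one-sample on differences) test: n = ((z_{α/2} + z_β) / d)².
z_{α/2} + z_β = 1.960 + 1.645 = 3.605.
n = (3.605 / 0.82)² = 4.396² = 19.33.
Round up.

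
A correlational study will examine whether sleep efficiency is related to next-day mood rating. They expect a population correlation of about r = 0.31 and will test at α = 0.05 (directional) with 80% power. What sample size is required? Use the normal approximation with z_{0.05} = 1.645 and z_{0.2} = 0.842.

Fisher's z: C = ½·ln((1+r)/(1−r)) = ½·ln(1.8986) = 0.3205.
n = ((z_{α} + z_β)/C)² + 3.
(1.645 + 0.842) / 0.3205 = 2.487 / 0.3205 = 7.760.
n = 7.760² + 3 = 60.21 + 3 = 63.2.
Round up.

n = 64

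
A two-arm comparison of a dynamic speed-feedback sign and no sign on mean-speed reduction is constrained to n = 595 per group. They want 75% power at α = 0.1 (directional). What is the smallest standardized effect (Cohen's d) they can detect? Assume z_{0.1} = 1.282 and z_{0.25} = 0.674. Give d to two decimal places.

For two independent groups of n = 595 each: d_min = (z_{α} + z_β)·√(2/n).
z-sum = 1.282 + 0.674 = 1.956.
d_min = 1.956 × √(2/595) = 1.956 × 0.0580 = 0.113.

d_min ≈ 0.11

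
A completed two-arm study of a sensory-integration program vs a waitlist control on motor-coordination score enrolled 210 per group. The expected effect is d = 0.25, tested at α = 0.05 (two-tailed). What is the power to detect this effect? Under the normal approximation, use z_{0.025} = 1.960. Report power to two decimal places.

power ≈ 0.73

For two equal groups, power = Φ(d·√(n/2) − z_{α/2}).
d·√(n/2) = 0.25 × √(210/2) = 0.25 × 10.247 = 2.562.
z_β = 2.562 − 1.960 = 0.602.
Power = Φ(0.602) = 0.726.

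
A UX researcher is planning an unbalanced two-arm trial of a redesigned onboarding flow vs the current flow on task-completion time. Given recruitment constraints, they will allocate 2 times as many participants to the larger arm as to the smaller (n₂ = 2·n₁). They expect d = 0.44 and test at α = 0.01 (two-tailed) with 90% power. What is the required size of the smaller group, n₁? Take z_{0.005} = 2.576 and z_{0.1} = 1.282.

With allocation ratio k = n₂/n₁ = 2, Var(x̄₁−x̄₂) = σ²(1/n₁ + 1/(k·n₁)) = σ²·(k+1)/(k·n₁).
So n₁ = (1 + 1/k)·((z_{α/2} + z_β)/d)² = 1.500 × (3.858/0.44)².
n₁ = 1.500 × 76.88 = 115.3.
Round up: n₁ = 116, giving n₂ = 2 × 116 = 232.

n₁ = 116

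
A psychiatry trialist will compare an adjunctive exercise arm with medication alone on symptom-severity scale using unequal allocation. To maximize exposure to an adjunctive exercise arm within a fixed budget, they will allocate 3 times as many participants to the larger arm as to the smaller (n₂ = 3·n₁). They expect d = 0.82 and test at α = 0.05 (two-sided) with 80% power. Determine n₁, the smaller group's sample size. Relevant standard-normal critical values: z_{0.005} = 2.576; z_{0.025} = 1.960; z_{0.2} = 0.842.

n₁ = 16

With allocation ratio k = n₂/n₁ = 3, Var(x̄₁−x̄₂) = σ²(1/n₁ + 1/(k·n₁)) = σ²·(k+1)/(k·n₁).
So n₁ = (1 + 1/k)·((z_{α/2} + z_β)/d)² = 1.333 × (2.802/0.82)².
n₁ = 1.333 × 11.68 = 15.6.
Round up: n₁ = 16, giving n₂ = 3 × 16 = 48.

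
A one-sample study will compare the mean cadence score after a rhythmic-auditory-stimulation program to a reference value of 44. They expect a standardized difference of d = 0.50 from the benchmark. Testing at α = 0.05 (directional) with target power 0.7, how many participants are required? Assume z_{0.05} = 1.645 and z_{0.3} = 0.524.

For a one-sample test: n = ((z_{α} + z_β) / d)².
z_{α} + z_β = 1.645 + 0.524 = 2.169.
n = (2.169 / 0.50)² = 4.338² = 18.82.
Round up.

n = 19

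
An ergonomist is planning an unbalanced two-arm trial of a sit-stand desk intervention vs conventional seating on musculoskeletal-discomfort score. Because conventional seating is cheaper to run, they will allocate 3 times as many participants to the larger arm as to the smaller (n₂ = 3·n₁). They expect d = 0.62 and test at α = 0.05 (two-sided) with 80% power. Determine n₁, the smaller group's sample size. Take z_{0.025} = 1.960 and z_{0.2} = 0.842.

n₁ = 28

With allocation ratio k = n₂/n₁ = 3, Var(x̄₁−x̄₂) = σ²(1/n₁ + 1/(k·n₁)) = σ²·(k+1)/(k·n₁).
So n₁ = (1 + 1/k)·((z_{α/2} + z_β)/d)² = 1.333 × (2.802/0.62)².
n₁ = 1.333 × 20.42 = 27.2.
Round up: n₁ = 28, giving n₂ = 3 × 28 = 84.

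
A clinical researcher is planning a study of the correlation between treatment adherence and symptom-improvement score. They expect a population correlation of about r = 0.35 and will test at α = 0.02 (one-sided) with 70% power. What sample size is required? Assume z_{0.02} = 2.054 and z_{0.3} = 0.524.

n = 53

Fisher's z: C = ½·ln((1+r)/(1−r)) = ½·ln(2.0769) = 0.3654.
n = ((z_{α} + z_β)/C)² + 3.
(2.054 + 0.524) / 0.3654 = 2.578 / 0.3654 = 7.055.
n = 7.055² + 3 = 49.78 + 3 = 52.8.
Round up.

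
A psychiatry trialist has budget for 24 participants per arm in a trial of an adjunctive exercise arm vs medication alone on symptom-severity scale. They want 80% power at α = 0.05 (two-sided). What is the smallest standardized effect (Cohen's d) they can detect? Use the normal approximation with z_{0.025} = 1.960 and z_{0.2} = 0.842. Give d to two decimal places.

For two independent groups of n = 24 each: d_min = (z_{α/2} + z_β)·√(2/n).
z-sum = 1.960 + 0.842 = 2.802.
d_min = 2.802 × √(2/24) = 2.802 × 0.2887 = 0.809.

d_min ≈ 0.81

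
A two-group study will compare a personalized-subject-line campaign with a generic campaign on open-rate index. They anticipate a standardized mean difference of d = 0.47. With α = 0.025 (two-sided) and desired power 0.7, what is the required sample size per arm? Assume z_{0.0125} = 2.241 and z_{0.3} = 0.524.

For two independent groups with equal n: n = 2·((z_{α/2} + z_β) / d)².
z_{α/2} + z_β = 2.241 + 0.524 = 2.765.
n = 2 × (2.765 / 0.47)² = 2 × 5.883² = 2 × 34.61 = 69.2.
Round up to the next whole participant.

n = 70 per group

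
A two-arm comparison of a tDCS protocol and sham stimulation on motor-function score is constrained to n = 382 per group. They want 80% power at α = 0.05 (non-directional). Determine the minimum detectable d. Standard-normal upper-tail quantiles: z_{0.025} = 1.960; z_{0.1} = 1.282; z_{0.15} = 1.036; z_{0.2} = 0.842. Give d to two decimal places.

For two independent groups of n = 382 each: d_min = (z_{α/2} + z_β)·√(2/n).
z-sum = 1.960 + 0.842 = 2.802.
d_min = 2.802 × √(2/382) = 2.802 × 0.0724 = 0.203.

d_min ≈ 0.20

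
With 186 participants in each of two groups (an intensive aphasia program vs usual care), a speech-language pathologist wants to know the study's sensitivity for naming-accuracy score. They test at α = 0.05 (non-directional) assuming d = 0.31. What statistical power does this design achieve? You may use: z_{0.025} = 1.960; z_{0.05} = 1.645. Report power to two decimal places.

For two equal groups, power = Φ(d·√(n/2) − z_{α/2}).
d·√(n/2) = 0.31 × √(186/2) = 0.31 × 9.644 = 2.990.
z_β = 2.990 − 1.960 = 1.030.
Power = Φ(1.030) = 0.848.

power ≈ 0.85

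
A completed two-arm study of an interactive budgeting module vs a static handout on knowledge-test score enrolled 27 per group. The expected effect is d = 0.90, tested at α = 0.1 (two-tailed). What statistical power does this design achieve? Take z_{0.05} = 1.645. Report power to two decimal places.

power ≈ 0.95

For two equal groups, power = Φ(d·√(n/2) − z_{α/2}).
d·√(n/2) = 0.90 × √(27/2) = 0.90 × 3.674 = 3.307.
z_β = 3.307 − 1.645 = 1.662.
Power = Φ(1.662) = 0.952.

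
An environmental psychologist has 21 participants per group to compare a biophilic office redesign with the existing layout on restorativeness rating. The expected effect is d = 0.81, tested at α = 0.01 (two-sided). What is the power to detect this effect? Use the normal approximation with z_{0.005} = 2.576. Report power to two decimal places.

For two equal groups, power = Φ(d·√(n/2) − z_{α/2}).
d·√(n/2) = 0.81 × √(21/2) = 0.81 × 3.240 = 2.625.
z_β = 2.625 − 2.576 = 0.049.
Power = Φ(0.049) = 0.519.

power ≈ 0.52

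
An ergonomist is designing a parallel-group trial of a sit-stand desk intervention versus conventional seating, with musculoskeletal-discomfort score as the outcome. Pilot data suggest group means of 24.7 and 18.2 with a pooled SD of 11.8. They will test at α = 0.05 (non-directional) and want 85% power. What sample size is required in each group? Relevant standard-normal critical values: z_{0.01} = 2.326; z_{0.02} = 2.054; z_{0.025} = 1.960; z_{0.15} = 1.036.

n = 60 per group

Cohen's d = |M₁ − M₂| / SD_pooled = |24.7 − 18.2| / 11.8 = 6.5 / 11.8 = 0.551.
For two independent groups with equal n: n = 2·((z_{α/2} + z_β) / d)².
z_{α/2} + z_β = 1.960 + 1.036 = 2.996.
n = 2 × (2.996 / 0.551)² = 2 × 5.437² = 2 × 29.57 = 59.1.
Round up to the next whole participant.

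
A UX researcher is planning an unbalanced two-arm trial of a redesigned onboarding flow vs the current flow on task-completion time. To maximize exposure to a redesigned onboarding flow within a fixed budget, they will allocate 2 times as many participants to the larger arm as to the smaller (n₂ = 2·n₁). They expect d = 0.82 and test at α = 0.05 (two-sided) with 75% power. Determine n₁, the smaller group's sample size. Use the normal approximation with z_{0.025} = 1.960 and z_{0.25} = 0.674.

With allocation ratio k = n₂/n₁ = 2, Var(x̄₁−x̄₂) = σ²(1/n₁ + 1/(k·n₁)) = σ²·(k+1)/(k·n₁).
So n₁ = (1 + 1/k)·((z_{α/2} + z_β)/d)² = 1.500 × (2.634/0.82)².
n₁ = 1.500 × 10.32 = 15.5.
Round up: n₁ = 16, giving n₂ = 2 × 16 = 32.

n₁ = 16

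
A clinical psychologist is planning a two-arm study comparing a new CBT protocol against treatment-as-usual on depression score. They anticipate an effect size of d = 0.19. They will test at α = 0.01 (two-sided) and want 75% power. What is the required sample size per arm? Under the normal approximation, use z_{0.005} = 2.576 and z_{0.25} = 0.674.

For two independent groups with equal n: n = 2·((z_{α/2} + z_β) / d)².
z_{α/2} + z_β = 2.576 + 0.674 = 3.250.
n = 2 × (3.250 / 0.19)² = 2 × 17.105² = 2 × 292.59 = 585.2.
Round up to the next whole participant.

n = 586 per group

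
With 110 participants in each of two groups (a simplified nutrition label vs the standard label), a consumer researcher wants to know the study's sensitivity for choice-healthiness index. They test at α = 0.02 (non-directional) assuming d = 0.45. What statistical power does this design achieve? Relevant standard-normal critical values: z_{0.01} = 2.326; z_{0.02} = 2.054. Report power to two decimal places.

For two equal groups, power = Φ(d·√(n/2) − z_{α/2}).
d·√(n/2) = 0.45 × √(110/2) = 0.45 × 7.416 = 3.337.
z_β = 3.337 − 2.326 = 1.011.
Power = Φ(1.011) = 0.844.

power ≈ 0.84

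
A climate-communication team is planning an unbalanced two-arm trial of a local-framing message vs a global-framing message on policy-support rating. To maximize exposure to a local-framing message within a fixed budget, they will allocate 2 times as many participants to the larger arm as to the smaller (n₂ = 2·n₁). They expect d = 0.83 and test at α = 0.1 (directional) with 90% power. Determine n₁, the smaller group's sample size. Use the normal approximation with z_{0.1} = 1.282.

With allocation ratio k = n₂/n₁ = 2, Var(x̄₁−x̄₂) = σ²(1/n₁ + 1/(k·n₁)) = σ²·(k+1)/(k·n₁).
So n₁ = (1 + 1/k)·((z_{α} + z_β)/d)² = 1.500 × (2.564/0.83)².
n₁ = 1.500 × 9.54 = 14.3.
Round up: n₁ = 15, giving n₂ = 2 × 15 = 30.

n₁ = 15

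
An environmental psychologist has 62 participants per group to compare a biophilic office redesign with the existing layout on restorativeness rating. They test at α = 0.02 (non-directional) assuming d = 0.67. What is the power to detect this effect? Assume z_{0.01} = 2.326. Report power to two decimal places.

power ≈ 0.92

For two equal groups, power = Φ(d·√(n/2) − z_{α/2}).
d·√(n/2) = 0.67 × √(62/2) = 0.67 × 5.568 = 3.730.
z_β = 3.730 − 2.326 = 1.404.
Power = Φ(1.404) = 0.920.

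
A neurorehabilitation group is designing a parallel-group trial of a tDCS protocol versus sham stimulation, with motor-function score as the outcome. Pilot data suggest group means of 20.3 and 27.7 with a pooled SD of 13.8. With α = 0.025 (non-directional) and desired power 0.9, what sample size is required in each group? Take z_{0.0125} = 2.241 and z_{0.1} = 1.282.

Cohen's d = |M₁ − M₂| / SD_pooled = |20.3 − 27.7| / 13.8 = 7.4 / 13.8 = 0.536.
For two independent groups with equal n: n = 2·((z_{α/2} + z_β) / d)².
z_{α/2} + z_β = 2.241 + 1.282 = 3.523.
n = 2 × (3.523 / 0.536)² = 2 × 6.573² = 2 × 43.20 = 86.4.
Round up to the next whole participant.

n = 87 per group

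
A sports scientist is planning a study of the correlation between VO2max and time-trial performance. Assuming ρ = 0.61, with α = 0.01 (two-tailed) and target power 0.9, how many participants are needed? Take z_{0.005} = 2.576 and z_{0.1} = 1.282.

Fisher's z: C = ½·ln((1+r)/(1−r)) = ½·ln(4.1282) = 0.7089.
n = ((z_{α/2} + z_β)/C)² + 3.
(2.576 + 1.282) / 0.7089 = 3.858 / 0.7089 = 5.442.
n = 5.442² + 3 = 29.62 + 3 = 32.6.
Round up.

n = 33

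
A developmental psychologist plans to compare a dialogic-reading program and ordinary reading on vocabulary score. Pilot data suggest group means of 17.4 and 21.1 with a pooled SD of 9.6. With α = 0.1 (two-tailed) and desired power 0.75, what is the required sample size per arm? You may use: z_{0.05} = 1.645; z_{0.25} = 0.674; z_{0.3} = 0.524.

Cohen's d = |M₁ − M₂| / SD_pooled = |17.4 − 21.1| / 9.6 = 3.7 / 9.6 = 0.385.
For two independent groups with equal n: n = 2·((z_{α/2} + z_β) / d)².
z_{α/2} + z_β = 1.645 + 0.674 = 2.319.
n = 2 × (2.319 / 0.385)² = 2 × 6.023² = 2 × 36.28 = 72.6.
Round up to the next whole participant.

n = 73 per group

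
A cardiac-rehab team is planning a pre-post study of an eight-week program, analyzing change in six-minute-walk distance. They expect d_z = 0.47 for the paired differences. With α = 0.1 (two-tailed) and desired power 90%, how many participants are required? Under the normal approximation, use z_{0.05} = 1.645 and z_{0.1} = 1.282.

For a paired (one-sample on differences) test: n = ((z_{α/2} + z_β) / d)².
z_{α/2} + z_β = 1.645 + 1.282 = 2.927.
n = (2.927 / 0.47)² = 6.228² = 38.78.
Round up.

n = 39 pairs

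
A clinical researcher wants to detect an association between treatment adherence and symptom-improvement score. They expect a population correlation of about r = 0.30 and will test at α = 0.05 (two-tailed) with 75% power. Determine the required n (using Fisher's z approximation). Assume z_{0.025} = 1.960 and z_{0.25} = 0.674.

n = 76

Fisher's z: C = ½·ln((1+r)/(1−r)) = ½·ln(1.8571) = 0.3095.
n = ((z_{α/2} + z_β)/C)² + 3.
(1.960 + 0.674) / 0.3095 = 2.634 / 0.3095 = 8.511.
n = 8.511² + 3 = 72.43 + 3 = 75.4.
Round up.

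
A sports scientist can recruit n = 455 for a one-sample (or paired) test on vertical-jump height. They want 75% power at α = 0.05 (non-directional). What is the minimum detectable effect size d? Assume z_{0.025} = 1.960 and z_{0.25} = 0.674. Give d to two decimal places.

d_min ≈ 0.12

For a single sample (or paired design) of n = 455: d_min = (z_{α/2} + z_β)/√n.
z-sum = 1.960 + 0.674 = 2.634.
d_min = 2.634 / √455 = 2.634 / 21.331 = 0.123.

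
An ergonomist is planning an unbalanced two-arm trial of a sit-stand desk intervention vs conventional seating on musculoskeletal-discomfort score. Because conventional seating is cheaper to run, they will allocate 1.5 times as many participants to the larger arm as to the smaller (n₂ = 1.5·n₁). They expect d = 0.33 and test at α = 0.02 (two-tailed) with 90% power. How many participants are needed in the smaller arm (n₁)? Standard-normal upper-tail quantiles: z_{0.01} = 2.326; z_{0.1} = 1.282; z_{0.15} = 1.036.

With allocation ratio k = n₂/n₁ = 1.5, Var(x̄₁−x̄₂) = σ²(1/n₁ + 1/(k·n₁)) = σ²·(k+1)/(k·n₁).
So n₁ = (1 + 1/k)·((z_{α/2} + z_β)/d)² = 1.667 × (3.608/0.33)².
n₁ = 1.667 × 119.54 = 199.2.
Round up: n₁ = 200, giving n₂ = 1.5 × 200 = 300.

n₁ = 200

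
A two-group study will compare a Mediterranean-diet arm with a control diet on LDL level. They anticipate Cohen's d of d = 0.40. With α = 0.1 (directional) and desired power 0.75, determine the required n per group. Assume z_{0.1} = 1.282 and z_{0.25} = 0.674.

For two independent groups with equal n: n = 2·((z_{α} + z_β) / d)².
z_{α} + z_β = 1.282 + 0.674 = 1.956.
n = 2 × (1.956 / 0.40)² = 2 × 4.890² = 2 × 23.91 = 47.8.
Round up to the next whole participant.

n = 48 per group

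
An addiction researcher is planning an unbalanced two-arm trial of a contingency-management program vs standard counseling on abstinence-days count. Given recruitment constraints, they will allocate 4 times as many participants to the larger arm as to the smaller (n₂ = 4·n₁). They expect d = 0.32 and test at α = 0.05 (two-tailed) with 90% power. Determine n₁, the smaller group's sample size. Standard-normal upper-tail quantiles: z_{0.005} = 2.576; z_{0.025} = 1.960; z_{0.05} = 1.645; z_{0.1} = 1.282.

n₁ = 129

With allocation ratio k = n₂/n₁ = 4, Var(x̄₁−x̄₂) = σ²(1/n₁ + 1/(k·n₁)) = σ²·(k+1)/(k·n₁).
So n₁ = (1 + 1/k)·((z_{α/2} + z_β)/d)² = 1.250 × (3.242/0.32)².
n₁ = 1.250 × 102.64 = 128.3.
Round up: n₁ = 129, giving n₂ = 4 × 129 = 516.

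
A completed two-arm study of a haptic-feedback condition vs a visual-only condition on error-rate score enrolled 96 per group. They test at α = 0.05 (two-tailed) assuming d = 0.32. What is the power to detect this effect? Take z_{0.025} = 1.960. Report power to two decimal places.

power ≈ 0.60

For two equal groups, power = Φ(d·√(n/2) − z_{α/2}).
d·√(n/2) = 0.32 × √(96/2) = 0.32 × 6.928 = 2.217.
z_β = 2.217 − 1.960 = 0.257.
Power = Φ(0.257) = 0.601.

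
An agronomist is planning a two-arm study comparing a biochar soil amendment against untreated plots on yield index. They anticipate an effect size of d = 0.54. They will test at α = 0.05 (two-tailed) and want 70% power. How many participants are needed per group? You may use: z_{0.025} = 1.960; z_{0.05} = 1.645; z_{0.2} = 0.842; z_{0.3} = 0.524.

For two independent groups with equal n: n = 2·((z_{α/2} + z_β) / d)².
z_{α/2} + z_β = 1.960 + 0.524 = 2.484.
n = 2 × (2.484 / 0.54)² = 2 × 4.600² = 2 × 21.16 = 42.3.
Round up to the next whole participant.

n = 43 per group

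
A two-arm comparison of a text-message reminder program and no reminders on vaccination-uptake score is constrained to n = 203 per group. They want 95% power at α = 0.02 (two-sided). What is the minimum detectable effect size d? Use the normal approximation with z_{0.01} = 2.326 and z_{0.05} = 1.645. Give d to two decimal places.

d_min ≈ 0.39

For two independent groups of n = 203 each: d_min = (z_{α/2} + z_β)·√(2/n).
z-sum = 2.326 + 1.645 = 3.971.
d_min = 3.971 × √(2/203) = 3.971 × 0.0993 = 0.394.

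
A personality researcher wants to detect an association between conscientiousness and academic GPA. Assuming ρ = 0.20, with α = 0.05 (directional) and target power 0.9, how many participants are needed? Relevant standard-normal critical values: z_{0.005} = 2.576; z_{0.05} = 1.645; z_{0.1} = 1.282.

Fisher's z: C = ½·ln((1+r)/(1−r)) = ½·ln(1.5000) = 0.2027.
n = ((z_{α} + z_β)/C)² + 3.
(1.645 + 1.282) / 0.2027 = 2.927 / 0.2027 = 14.440.
n = 14.440² + 3 = 208.52 + 3 = 211.5.
Round up.

n = 212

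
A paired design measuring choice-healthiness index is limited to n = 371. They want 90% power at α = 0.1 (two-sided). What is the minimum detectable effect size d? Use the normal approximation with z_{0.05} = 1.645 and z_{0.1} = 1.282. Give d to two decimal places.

For a single sample (or paired design) of n = 371: d_min = (z_{α/2} + z_β)/√n.
z-sum = 1.645 + 1.282 = 2.927.
d_min = 2.927 / √371 = 2.927 / 19.261 = 0.152.

d_min ≈ 0.15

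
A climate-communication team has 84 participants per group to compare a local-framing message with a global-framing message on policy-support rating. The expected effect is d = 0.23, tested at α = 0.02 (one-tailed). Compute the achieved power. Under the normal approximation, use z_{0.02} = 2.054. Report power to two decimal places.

power ≈ 0.29

For two equal groups, power = Φ(d·√(n/2) − z_{α}).
d·√(n/2) = 0.23 × √(84/2) = 0.23 × 6.481 = 1.491.
z_β = 1.491 − 2.054 = -0.563.
Power = Φ(-0.563) = 0.287.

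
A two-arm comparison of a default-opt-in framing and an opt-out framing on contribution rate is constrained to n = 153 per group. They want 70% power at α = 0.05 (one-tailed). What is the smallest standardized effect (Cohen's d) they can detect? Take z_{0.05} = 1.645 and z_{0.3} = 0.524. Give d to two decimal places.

For two independent groups of n = 153 each: d_min = (z_{α} + z_β)·√(2/n).
z-sum = 1.645 + 0.524 = 2.169.
d_min = 2.169 × √(2/153) = 2.169 × 0.1143 = 0.248.

d_min ≈ 0.25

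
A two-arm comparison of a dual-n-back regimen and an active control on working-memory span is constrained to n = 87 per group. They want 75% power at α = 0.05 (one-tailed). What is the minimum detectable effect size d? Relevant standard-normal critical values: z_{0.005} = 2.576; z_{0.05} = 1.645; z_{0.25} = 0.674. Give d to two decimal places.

For two independent groups of n = 87 each: d_min = (z_{α} + z_β)·√(2/n).
z-sum = 1.645 + 0.674 = 2.319.
d_min = 2.319 × √(2/87) = 2.319 × 0.1516 = 0.352.

d_min ≈ 0.35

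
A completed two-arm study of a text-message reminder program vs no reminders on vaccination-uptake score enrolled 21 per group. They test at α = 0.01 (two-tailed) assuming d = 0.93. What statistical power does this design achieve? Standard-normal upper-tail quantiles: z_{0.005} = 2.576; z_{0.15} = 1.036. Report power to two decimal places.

For two equal groups, power = Φ(d·√(n/2) − z_{α/2}).
d·√(n/2) = 0.93 × √(21/2) = 0.93 × 3.240 = 3.014.
z_β = 3.014 − 2.576 = 0.438.
Power = Φ(0.438) = 0.669.

power ≈ 0.67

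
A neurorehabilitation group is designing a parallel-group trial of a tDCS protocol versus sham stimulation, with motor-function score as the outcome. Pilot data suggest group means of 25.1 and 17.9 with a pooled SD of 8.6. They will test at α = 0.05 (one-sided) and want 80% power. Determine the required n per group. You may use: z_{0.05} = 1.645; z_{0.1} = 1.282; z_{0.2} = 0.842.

Cohen's d = |M₁ − M₂| / SD_pooled = |25.1 − 17.9| / 8.6 = 7.2 / 8.6 = 0.837.
For two independent groups with equal n: n = 2·((z_{α} + z_β) / d)².
z_{α} + z_β = 1.645 + 0.842 = 2.487.
n = 2 × (2.487 / 0.837)² = 2 × 2.971² = 2 × 8.83 = 17.7.
Round up to the next whole participant.

n = 18 per group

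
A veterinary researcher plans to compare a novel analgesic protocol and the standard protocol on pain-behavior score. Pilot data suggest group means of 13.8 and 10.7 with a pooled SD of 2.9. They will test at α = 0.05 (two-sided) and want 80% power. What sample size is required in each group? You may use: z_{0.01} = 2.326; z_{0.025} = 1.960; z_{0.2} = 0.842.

Cohen's d = |M₁ − M₂| / SD_pooled = |13.8 − 10.7| / 2.9 = 3.1 / 2.9 = 1.069.
For two independent groups with equal n: n = 2·((z_{α/2} + z_β) / d)².
z_{α/2} + z_β = 1.960 + 0.842 = 2.802.
n = 2 × (2.802 / 1.069)² = 2 × 2.621² = 2 × 6.87 = 13.7.
Round up to the next whole participant.

n = 14 per group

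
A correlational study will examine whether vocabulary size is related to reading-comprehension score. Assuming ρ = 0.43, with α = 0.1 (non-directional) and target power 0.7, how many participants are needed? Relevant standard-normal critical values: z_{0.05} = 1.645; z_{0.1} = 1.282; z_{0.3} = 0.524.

n = 26

Fisher's z: C = ½·ln((1+r)/(1−r)) = ½·ln(2.5088) = 0.4599.
n = ((z_{α/2} + z_β)/C)² + 3.
(1.645 + 0.524) / 0.4599 = 2.169 / 0.4599 = 4.716.
n = 4.716² + 3 = 22.24 + 3 = 25.2.
Round up.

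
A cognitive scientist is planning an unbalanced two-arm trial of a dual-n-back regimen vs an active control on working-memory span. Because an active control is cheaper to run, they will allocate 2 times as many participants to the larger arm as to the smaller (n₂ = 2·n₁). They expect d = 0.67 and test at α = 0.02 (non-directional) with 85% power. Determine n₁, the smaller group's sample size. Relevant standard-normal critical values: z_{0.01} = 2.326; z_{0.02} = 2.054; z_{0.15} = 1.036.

With allocation ratio k = n₂/n₁ = 2, Var(x̄₁−x̄₂) = σ²(1/n₁ + 1/(k·n₁)) = σ²·(k+1)/(k·n₁).
So n₁ = (1 + 1/k)·((z_{α/2} + z_β)/d)² = 1.500 × (3.362/0.67)².
n₁ = 1.500 × 25.18 = 37.8.
Round up: n₁ = 38, giving n₂ = 2 × 38 = 76.

n₁ = 38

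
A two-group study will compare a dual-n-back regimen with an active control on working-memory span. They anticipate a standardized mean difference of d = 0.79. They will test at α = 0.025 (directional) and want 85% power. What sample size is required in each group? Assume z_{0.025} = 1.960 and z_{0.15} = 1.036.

For two independent groups with equal n: n = 2·((z_{α} + z_β) / d)².
z_{α} + z_β = 1.960 + 1.036 = 2.996.
n = 2 × (2.996 / 0.79)² = 2 × 3.792² = 2 × 14.38 = 28.8.
Round up to the next whole participant.

n = 29 per group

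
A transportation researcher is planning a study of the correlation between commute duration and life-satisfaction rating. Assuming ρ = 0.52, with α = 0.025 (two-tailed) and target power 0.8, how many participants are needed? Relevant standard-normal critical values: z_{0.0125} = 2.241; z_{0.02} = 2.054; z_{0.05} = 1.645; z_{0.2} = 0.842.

n = 32

Fisher's z: C = ½·ln((1+r)/(1−r)) = ½·ln(3.1667) = 0.5763.
n = ((z_{α/2} + z_β)/C)² + 3.
(2.241 + 0.842) / 0.5763 = 3.083 / 0.5763 = 5.350.
n = 5.350² + 3 = 28.62 + 3 = 31.6.
Round up.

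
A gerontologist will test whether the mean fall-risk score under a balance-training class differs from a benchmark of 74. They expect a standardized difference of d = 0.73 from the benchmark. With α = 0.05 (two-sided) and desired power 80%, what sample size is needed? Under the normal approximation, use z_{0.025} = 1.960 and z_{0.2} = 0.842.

For a one-sample test: n = ((z_{α/2} + z_β) / d)².
z_{α/2} + z_β = 1.960 + 0.842 = 2.802.
n = (2.802 / 0.73)² = 3.838² = 14.73.
Round up.

n = 15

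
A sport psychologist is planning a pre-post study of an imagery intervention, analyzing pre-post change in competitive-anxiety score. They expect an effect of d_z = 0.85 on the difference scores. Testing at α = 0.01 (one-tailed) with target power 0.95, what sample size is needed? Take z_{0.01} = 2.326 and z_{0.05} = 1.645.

For a paired (one-sample on differences) test: n = ((z_{α} + z_β) / d)².
z_{α} + z_β = 2.326 + 1.645 = 3.971.
n = (3.971 / 0.85)² = 4.672² = 21.83.
Round up.

n = 22 pairs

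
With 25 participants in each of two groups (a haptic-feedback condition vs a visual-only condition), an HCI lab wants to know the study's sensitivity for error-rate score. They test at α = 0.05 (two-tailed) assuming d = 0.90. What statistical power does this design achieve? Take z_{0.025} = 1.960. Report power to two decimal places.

power ≈ 0.89

For two equal groups, power = Φ(d·√(n/2) − z_{α/2}).
d·√(n/2) = 0.90 × √(25/2) = 0.90 × 3.536 = 3.182.
z_β = 3.182 − 1.960 = 1.222.
Power = Φ(1.222) = 0.889.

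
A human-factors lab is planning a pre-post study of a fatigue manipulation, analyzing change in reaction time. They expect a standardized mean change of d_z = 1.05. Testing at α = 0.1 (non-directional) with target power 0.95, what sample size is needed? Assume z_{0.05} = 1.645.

n = 10 pairs

For a paired (one-sample on differences) test: n = ((z_{α/2} + z_β) / d)².
z_{α/2} + z_β = 1.645 + 1.645 = 3.290.
n = (3.290 / 1.05)² = 3.133² = 9.82.
Round up.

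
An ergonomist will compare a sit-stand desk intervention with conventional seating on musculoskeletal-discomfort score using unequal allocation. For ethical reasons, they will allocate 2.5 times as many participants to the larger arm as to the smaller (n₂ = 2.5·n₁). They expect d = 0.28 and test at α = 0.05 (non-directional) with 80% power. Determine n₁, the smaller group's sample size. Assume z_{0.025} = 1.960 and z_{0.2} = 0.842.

With allocation ratio k = n₂/n₁ = 2.5, Var(x̄₁−x̄₂) = σ²(1/n₁ + 1/(k·n₁)) = σ²·(k+1)/(k·n₁).
So n₁ = (1 + 1/k)·((z_{α/2} + z_β)/d)² = 1.400 × (2.802/0.28)².
n₁ = 1.400 × 100.14 = 140.2.
Round up: n₁ = 141, giving n₂ = ⌈2.5 × 141⌉ = ⌈352.5⌉ = 353.

n₁ = 141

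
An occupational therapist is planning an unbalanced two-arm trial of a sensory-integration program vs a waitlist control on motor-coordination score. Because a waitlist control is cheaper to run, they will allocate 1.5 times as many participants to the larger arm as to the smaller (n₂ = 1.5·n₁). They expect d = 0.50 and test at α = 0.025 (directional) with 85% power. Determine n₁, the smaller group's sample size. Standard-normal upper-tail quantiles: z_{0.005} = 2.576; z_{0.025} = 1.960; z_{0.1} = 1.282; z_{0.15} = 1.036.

n₁ = 60

With allocation ratio k = n₂/n₁ = 1.5, Var(x̄₁−x̄₂) = σ²(1/n₁ + 1/(k·n₁)) = σ²·(k+1)/(k·n₁).
So n₁ = (1 + 1/k)·((z_{α} + z_β)/d)² = 1.667 × (2.996/0.50)².
n₁ = 1.667 × 35.90 = 59.8.
Round up: n₁ = 60, giving n₂ = 1.5 × 60 = 90.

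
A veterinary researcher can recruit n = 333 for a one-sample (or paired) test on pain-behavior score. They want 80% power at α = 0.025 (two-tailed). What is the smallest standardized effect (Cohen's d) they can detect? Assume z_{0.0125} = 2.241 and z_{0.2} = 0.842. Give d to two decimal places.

d_min ≈ 0.17

For a single sample (or paired design) of n = 333: d_min = (z_{α/2} + z_β)/√n.
z-sum = 2.241 + 0.842 = 3.083.
d_min = 3.083 / √333 = 3.083 / 18.248 = 0.169.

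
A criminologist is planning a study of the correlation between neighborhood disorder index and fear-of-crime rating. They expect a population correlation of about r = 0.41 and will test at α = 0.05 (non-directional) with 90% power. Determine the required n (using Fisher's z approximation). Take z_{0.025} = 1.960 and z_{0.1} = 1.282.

n = 59

Fisher's z: C = ½·ln((1+r)/(1−r)) = ½·ln(2.3898) = 0.4356.
n = ((z_{α/2} + z_β)/C)² + 3.
(1.960 + 1.282) / 0.4356 = 3.242 / 0.4356 = 7.443.
n = 7.443² + 3 = 55.39 + 3 = 58.4.
Round up.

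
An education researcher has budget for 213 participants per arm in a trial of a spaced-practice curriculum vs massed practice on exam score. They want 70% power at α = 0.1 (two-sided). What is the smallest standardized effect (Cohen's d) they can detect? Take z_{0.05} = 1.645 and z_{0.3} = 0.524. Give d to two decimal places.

d_min ≈ 0.21

For two independent groups of n = 213 each: d_min = (z_{α/2} + z_β)·√(2/n).
z-sum = 1.645 + 0.524 = 2.169.
d_min = 2.169 × √(2/213) = 2.169 × 0.0969 = 0.210.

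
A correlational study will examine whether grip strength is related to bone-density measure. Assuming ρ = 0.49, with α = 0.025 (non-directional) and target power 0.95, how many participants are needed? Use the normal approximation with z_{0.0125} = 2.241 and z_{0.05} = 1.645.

n = 56

Fisher's z: C = ½·ln((1+r)/(1−r)) = ½·ln(2.9216) = 0.5361.
n = ((z_{α/2} + z_β)/C)² + 3.
(2.241 + 1.645) / 0.5361 = 3.886 / 0.5361 = 7.249.
n = 7.249² + 3 = 52.54 + 3 = 55.5.
Round up.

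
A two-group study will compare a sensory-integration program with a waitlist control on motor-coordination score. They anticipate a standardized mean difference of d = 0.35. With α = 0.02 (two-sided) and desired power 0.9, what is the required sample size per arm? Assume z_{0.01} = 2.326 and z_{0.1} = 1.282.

n = 213 per group

For two independent groups with equal n: n = 2·((z_{α/2} + z_β) / d)².
z_{α/2} + z_β = 2.326 + 1.282 = 3.608.
n = 2 × (3.608 / 0.35)² = 2 × 10.309² = 2 × 106.27 = 212.5.
Round up to the next whole participant.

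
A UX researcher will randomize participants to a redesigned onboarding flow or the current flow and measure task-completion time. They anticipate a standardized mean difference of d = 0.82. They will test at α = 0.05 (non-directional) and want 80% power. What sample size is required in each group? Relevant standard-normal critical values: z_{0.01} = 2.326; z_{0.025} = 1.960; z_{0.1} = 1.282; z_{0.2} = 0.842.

For two independent groups with equal n: n = 2·((z_{α/2} + z_β) / d)².
z_{α/2} + z_β = 1.960 + 0.842 = 2.802.
n = 2 × (2.802 / 0.82)² = 2 × 3.417² = 2 × 11.68 = 23.4.
Round up to the next whole participant.

n = 24 per group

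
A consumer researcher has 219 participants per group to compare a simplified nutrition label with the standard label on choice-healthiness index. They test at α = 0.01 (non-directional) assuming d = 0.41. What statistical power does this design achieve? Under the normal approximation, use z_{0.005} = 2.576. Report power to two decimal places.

For two equal groups, power = Φ(d·√(n/2) − z_{α/2}).
d·√(n/2) = 0.41 × √(219/2) = 0.41 × 10.464 = 4.290.
z_β = 4.290 − 2.576 = 1.714.
Power = Φ(1.714) = 0.957.

power ≈ 0.96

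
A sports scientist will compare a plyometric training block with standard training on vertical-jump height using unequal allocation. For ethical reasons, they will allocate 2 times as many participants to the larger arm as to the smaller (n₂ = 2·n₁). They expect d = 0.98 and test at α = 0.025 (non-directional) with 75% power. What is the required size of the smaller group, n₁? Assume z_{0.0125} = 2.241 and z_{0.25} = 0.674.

With allocation ratio k = n₂/n₁ = 2, Var(x̄₁−x̄₂) = σ²(1/n₁ + 1/(k·n₁)) = σ²·(k+1)/(k·n₁).
So n₁ = (1 + 1/k)·((z_{α/2} + z_β)/d)² = 1.500 × (2.915/0.98)².
n₁ = 1.500 × 8.85 = 13.3.
Round up: n₁ = 14, giving n₂ = 2 × 14 = 28.

n₁ = 14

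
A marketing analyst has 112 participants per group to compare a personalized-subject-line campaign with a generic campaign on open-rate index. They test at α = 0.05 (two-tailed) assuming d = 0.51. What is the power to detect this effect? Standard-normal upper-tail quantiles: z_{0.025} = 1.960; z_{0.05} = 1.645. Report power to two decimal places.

power ≈ 0.97

For two equal groups, power = Φ(d·√(n/2) − z_{α/2}).
d·√(n/2) = 0.51 × √(112/2) = 0.51 × 7.483 = 3.816.
z_β = 3.816 − 1.960 = 1.856.
Power = Φ(1.856) = 0.968.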